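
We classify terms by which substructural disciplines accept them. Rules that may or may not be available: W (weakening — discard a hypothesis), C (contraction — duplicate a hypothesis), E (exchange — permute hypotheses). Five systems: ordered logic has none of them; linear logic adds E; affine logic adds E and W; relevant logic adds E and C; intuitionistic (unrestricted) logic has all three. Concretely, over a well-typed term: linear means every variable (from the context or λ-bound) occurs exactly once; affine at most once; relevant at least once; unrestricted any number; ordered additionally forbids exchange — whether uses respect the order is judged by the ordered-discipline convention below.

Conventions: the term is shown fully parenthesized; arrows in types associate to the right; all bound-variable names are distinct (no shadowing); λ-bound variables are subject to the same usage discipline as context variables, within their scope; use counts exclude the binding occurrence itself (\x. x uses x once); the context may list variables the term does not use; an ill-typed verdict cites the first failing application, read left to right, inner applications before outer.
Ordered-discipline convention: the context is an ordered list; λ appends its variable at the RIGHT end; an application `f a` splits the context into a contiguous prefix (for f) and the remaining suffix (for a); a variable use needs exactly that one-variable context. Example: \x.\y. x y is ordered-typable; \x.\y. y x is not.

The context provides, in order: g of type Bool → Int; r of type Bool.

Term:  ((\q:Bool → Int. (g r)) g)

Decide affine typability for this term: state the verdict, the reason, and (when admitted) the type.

no — repeated use of g ×2
usage: g: 2×, r: 1×, q [bound]: 0×
left-to-right use order: g, r, g
typing: well-typed — term : Int
summary: ordered ✗ · linear ✗ · affine ✗ · relevant ✗ · unrestricted ✓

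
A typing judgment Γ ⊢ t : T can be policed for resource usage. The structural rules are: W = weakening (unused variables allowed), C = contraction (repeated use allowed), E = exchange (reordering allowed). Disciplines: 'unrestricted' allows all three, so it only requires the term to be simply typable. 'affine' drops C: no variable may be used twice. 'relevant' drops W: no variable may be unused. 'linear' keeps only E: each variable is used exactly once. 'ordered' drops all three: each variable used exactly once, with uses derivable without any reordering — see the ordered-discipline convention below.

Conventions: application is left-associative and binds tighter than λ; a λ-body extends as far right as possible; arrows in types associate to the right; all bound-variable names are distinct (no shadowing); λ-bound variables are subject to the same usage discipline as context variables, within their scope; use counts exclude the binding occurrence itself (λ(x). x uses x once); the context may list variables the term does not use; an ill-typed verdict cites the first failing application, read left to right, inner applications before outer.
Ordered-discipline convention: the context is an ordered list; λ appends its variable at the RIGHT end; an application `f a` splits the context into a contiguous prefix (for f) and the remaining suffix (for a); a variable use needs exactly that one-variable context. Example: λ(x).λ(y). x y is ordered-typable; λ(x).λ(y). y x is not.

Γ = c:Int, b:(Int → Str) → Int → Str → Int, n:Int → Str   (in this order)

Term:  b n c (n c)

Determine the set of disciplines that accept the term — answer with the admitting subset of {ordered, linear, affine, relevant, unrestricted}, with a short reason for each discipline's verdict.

admitted in: relevant, unrestricted
usage: c=2; b=1; n=2
order of uses: b, n, c, n, c
typing: well-typed — term : Int
ordered: ✗, c ×2, n ×2 used more than once (contraction)
linear: ✗, c ×2, n ×2 used more than once (contraction)
affine: ✗, c ×2, n ×2 used more than once (contraction)
relevant: ✓, none of c, b, n goes unused
unrestricted: ✓, type-checks (Int) and nothing is barred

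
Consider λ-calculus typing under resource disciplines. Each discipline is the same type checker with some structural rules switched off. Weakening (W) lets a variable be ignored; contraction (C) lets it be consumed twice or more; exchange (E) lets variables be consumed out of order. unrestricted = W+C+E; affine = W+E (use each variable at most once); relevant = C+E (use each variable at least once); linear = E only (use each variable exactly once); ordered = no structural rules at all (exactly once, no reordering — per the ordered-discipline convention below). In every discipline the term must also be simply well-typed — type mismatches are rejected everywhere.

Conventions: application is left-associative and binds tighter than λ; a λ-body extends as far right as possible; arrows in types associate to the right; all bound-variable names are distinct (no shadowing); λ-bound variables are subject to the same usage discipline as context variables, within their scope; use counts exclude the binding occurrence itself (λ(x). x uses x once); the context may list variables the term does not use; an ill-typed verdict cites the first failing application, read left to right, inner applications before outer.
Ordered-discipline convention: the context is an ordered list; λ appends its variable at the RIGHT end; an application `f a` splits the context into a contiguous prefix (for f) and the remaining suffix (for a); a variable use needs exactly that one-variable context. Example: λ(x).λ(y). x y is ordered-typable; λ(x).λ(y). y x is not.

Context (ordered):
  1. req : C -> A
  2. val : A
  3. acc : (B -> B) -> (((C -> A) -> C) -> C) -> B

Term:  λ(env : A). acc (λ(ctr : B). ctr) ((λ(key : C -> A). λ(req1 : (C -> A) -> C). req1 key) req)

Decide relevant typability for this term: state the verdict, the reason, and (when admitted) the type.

no — needs weakening: val, env unused
counts: req ×1, val ×0, acc ×1, env (λ-bound) ×0, ctr (λ-bound) ×1, key (λ-bound) ×1, req1 (λ-bound) ×1
use order (left to right): acc, ctr, req1, key, req
typing: well-typed — term : A -> B
across the five disciplines: ordered ✗ · linear ✗ · affine ✓ · relevant ✗ · unrestricted ✓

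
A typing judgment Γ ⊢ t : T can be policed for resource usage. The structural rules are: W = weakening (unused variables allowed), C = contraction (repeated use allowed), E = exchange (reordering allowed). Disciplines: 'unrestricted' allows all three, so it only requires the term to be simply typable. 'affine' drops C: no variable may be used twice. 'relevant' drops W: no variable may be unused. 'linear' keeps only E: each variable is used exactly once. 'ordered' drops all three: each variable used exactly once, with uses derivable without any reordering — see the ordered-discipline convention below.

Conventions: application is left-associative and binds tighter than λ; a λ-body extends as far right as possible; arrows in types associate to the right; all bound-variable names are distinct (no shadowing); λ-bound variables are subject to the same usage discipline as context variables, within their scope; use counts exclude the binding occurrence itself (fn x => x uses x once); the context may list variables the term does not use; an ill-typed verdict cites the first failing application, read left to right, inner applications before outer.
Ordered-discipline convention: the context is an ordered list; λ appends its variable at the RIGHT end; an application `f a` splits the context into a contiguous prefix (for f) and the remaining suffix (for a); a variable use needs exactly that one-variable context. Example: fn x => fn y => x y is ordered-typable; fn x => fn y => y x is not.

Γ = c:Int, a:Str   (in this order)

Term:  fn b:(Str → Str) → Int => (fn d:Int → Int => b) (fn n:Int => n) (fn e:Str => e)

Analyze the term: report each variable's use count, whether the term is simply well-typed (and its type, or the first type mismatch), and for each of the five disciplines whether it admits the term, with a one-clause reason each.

use counts: c: 0×; a: 0×; b (λ-bound): 1×; d (λ-bound): 0×; n (λ-bound): 1×; e (λ-bound): 1×
left-to-right use order: b, n, e
typing: well-typed — term : ((Str → Str) → Int) → Int
ordered ✗ (needs weakening: c, a, d unused)
linear ✗ (needs weakening: c, a, d unused)
affine ✓ (none of c, a, b, d, n, e used more than once)
relevant ✗ (needs weakening: c, a, d unused)
unrestricted ✓ (well-typed at ((Str → Str) → Int) → Int; no restrictions here)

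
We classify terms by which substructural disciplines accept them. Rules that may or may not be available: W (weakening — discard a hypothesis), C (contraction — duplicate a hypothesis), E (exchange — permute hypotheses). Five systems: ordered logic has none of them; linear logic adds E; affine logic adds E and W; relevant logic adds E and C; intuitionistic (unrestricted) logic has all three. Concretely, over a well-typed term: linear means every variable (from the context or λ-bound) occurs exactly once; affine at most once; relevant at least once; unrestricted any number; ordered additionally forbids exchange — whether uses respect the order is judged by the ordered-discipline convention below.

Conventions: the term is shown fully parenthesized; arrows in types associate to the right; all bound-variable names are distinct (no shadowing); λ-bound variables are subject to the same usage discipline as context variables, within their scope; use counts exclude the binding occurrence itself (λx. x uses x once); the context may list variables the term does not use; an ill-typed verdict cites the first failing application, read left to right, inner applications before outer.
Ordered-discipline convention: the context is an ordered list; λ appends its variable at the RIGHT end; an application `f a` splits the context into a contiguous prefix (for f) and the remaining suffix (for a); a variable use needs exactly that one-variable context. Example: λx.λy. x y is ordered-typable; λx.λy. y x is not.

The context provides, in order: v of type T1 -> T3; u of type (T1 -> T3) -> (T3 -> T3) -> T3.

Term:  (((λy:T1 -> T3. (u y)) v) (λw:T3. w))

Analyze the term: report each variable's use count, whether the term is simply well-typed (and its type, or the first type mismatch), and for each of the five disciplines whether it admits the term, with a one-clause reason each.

use counts: v: 1, u: 1, y (bound): 1, w (bound): 1
use order (left to right): u, y, v, w
typing: well-typed at T3
ordered: ✗, use order u, y, v, w needs exchange
linear: ✓, exactly-once usage across v, u, y, w
affine: ✓, none of v, u, y, w used more than once
relevant: ✓, at least one use each (v, u, y, w)
unrestricted: ✓, simply typable at T3; W, C, E all held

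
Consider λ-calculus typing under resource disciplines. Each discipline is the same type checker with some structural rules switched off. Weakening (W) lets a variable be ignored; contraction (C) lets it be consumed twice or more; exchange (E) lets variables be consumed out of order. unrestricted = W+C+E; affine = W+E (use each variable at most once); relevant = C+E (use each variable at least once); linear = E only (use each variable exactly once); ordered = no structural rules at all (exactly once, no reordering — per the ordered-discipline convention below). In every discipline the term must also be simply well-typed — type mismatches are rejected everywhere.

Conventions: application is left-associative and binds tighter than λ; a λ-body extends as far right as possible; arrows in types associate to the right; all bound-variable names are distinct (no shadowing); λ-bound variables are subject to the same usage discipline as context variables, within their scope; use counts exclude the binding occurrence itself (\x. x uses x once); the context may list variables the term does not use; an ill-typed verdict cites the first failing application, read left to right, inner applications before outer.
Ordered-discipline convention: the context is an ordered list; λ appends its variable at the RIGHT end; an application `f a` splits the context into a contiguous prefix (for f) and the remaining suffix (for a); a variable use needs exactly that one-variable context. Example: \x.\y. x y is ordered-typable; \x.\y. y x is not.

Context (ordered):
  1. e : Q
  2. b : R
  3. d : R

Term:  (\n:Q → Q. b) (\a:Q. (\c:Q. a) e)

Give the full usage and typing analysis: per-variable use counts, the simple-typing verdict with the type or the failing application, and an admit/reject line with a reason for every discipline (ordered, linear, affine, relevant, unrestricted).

use counts: e ×1; b ×1; d ×0; n (λ-bound) ×0; a (λ-bound) ×1; c (λ-bound) ×0
use order (left to right): b, a, e
typing: well-typed — term : R
ordered: ✗, unused: d, n, c — weakening required
linear: ✗, unused: d, n, c — weakening required
affine: ✓, at most one use each (e, b, d, n, a, c)
relevant: ✗, unused: d, n, c — weakening required
unrestricted: ✓, well-typed at R; no restrictions here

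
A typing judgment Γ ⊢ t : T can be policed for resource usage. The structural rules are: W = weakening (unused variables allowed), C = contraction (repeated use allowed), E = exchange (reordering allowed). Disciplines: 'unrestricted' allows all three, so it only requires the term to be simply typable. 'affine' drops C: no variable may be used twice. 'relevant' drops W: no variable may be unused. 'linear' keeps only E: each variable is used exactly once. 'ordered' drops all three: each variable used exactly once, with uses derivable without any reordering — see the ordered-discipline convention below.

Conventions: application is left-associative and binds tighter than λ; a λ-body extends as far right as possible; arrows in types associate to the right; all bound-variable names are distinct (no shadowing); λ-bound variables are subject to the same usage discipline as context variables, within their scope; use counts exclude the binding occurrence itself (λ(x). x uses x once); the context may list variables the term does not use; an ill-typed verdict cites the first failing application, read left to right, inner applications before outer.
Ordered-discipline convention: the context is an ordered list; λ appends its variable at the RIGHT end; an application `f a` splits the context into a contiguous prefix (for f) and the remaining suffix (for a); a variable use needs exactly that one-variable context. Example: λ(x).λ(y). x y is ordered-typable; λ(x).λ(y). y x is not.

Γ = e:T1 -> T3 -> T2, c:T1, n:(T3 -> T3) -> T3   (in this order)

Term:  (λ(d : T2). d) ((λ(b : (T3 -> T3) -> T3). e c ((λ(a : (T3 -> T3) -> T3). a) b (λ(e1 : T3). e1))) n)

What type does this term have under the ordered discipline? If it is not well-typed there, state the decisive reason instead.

term : T2
variable uses: e: 1; c: 1; n: 1; d [bound]: 1; b [bound]: 1; a [bound]: 1; e1 [bound]: 1
use order (left to right): d, e, c, a, b, e1, n
typing: well-typed at T2
per-discipline verdicts: ordered ✓ · linear ✓ · affine ✓ · relevant ✓ · unrestricted ✓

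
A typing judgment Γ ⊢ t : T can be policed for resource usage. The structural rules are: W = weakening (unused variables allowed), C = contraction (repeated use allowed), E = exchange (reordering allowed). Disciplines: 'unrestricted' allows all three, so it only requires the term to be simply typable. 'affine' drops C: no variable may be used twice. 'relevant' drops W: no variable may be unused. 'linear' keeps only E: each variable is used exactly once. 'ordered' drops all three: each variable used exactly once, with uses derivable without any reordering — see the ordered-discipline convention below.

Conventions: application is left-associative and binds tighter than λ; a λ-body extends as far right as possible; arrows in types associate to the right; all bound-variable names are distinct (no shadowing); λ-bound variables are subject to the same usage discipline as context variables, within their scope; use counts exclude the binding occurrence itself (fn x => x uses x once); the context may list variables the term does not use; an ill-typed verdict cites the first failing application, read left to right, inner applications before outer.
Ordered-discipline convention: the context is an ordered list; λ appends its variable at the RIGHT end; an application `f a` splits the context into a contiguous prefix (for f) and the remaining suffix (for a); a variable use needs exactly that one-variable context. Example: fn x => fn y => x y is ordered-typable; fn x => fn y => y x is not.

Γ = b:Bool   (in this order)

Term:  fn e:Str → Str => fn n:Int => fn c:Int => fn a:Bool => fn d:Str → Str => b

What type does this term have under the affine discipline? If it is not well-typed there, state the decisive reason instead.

term : (Str → Str) → Int → Int → Bool → (Str → Str) → Bool
counts: b ×1, e (bound) ×0, n (bound) ×0, c (bound) ×0, a (bound) ×0, d (bound) ×0
use order (left to right): b
typing: ✓ — (Str → Str) → Int → Int → Bool → (Str → Str) → Bool
across the five disciplines: ordered ✗; linear ✗; affine ✓; relevant ✗; unrestricted ✓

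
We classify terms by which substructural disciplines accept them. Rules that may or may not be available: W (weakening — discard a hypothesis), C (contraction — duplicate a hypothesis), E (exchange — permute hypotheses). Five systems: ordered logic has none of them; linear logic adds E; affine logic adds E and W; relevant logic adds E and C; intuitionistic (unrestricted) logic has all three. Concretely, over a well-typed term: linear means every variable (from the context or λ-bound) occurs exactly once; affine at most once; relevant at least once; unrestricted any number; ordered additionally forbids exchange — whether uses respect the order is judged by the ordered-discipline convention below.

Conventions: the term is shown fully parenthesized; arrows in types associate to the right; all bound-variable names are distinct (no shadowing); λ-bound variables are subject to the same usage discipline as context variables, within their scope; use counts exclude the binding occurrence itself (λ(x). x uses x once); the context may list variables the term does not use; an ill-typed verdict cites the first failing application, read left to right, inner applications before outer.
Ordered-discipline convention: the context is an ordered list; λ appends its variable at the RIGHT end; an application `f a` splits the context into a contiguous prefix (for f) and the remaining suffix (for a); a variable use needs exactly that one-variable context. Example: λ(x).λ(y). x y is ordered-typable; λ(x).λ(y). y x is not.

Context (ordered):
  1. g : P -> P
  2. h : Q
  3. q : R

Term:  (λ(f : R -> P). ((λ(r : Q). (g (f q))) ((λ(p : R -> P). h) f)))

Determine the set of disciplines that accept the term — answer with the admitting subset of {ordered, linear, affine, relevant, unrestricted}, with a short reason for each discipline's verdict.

admitting disciplines: unrestricted
usage: g=1; h=1; q=1; f (λ-bound)=2; r (λ-bound)=0; p (λ-bound)=0
left-to-right use order: g, f, q, h, f
typing: well-typed — term : (R -> P) -> P
ordered: ✗, f ×2 used more than once (contraction); unused: r, p — weakening required
linear: ✗, f ×2 used more than once (contraction); unused: r, p — weakening required
affine: ✗, f ×2 used more than once (contraction)
relevant: ✗, unused: r, p — weakening required
unrestricted: ✓, well-typed at (R -> P) -> P; no restrictions here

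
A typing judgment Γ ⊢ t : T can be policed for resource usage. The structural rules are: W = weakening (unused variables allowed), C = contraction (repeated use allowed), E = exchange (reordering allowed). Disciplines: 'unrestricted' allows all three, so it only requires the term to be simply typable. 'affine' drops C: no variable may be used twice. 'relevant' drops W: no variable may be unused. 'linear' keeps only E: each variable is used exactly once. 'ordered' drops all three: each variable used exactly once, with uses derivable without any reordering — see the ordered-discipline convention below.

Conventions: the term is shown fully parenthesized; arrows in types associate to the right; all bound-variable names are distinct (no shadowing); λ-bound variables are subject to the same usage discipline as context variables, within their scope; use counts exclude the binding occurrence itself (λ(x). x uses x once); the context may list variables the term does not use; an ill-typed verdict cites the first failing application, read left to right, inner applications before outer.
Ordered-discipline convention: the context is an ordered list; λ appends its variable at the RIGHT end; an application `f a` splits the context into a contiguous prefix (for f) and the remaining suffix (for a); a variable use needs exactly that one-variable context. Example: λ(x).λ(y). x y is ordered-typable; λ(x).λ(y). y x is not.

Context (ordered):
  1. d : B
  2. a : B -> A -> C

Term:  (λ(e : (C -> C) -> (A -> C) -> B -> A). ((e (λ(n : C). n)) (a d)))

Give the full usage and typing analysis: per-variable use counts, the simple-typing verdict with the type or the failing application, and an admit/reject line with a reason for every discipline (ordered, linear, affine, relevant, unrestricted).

usage: d: 1×; a: 1×; e (λ-bound): 1×; n (λ-bound): 1×
order of uses: e, n, a, d
typing: well-typed — term : ((C -> C) -> (A -> C) -> B -> A) -> B -> A
ordered ✗ (no contiguous prefix/suffix split fits e, n, a, d)
linear ✓ (each of d, a, e, n used exactly once)
affine ✓ (d, a, e, n: no repeats, contraction unneeded)
relevant ✓ (none of d, a, e, n goes unused)
unrestricted ✓ (type-checks (((C -> C) -> (A -> C) -> B -> A) -> B -> A) and nothing is barred)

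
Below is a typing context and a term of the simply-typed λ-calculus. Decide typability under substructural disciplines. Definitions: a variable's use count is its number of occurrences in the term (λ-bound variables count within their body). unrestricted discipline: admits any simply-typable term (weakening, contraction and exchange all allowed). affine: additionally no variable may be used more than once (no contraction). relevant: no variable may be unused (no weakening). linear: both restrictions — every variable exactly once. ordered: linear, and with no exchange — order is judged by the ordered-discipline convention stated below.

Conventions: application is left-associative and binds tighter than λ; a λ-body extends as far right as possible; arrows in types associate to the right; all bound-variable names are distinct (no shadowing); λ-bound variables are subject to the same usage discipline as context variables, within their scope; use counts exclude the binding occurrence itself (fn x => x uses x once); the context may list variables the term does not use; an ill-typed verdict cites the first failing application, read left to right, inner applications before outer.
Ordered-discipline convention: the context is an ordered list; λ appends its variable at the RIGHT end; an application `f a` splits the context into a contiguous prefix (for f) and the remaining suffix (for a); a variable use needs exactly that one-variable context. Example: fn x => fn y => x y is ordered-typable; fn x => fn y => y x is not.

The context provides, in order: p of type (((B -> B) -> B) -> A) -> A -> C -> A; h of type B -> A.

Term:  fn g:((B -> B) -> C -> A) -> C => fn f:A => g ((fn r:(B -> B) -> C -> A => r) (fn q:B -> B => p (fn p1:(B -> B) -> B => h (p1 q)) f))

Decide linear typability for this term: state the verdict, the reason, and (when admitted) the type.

yes — single use per variable (p, h, g, f, r, q, p1); term : (((B -> B) -> C -> A) -> C) -> A -> C
usage: p=1, h=1, g [bound]=1, f [bound]=1, r [bound]=1, q [bound]=1, p1 [bound]=1
left-to-right use order: g, r, p, h, p1, q, f
typing: the term checks, with type (((B -> B) -> C -> A) -> C) -> A -> C
across the five disciplines: ordered ✗ · linear ✓ · affine ✓ · relevant ✓ · unrestricted ✓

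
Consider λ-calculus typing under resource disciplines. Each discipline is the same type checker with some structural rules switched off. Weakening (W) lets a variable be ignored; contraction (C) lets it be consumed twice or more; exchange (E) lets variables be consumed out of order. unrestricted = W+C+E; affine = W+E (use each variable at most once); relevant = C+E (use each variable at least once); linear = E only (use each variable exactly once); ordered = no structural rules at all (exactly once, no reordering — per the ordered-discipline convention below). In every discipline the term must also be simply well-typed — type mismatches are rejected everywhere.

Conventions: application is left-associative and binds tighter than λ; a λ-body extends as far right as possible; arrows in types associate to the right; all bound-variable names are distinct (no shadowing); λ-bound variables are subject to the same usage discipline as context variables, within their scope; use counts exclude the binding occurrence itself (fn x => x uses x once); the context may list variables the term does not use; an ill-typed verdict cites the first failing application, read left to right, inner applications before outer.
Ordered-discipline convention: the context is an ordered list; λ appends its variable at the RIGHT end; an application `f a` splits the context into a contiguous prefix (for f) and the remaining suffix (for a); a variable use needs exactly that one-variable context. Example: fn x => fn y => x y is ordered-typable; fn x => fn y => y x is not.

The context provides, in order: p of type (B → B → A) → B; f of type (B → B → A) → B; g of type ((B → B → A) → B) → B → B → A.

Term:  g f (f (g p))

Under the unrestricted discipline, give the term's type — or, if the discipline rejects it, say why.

term : B → A
counts: p ×1; f ×2; g ×2
uses in reading order: g, f, f, g, p
typing: the term checks, with type B → A
all disciplines: ordered ✗; linear ✗; affine ✗; relevant ✓; unrestricted ✓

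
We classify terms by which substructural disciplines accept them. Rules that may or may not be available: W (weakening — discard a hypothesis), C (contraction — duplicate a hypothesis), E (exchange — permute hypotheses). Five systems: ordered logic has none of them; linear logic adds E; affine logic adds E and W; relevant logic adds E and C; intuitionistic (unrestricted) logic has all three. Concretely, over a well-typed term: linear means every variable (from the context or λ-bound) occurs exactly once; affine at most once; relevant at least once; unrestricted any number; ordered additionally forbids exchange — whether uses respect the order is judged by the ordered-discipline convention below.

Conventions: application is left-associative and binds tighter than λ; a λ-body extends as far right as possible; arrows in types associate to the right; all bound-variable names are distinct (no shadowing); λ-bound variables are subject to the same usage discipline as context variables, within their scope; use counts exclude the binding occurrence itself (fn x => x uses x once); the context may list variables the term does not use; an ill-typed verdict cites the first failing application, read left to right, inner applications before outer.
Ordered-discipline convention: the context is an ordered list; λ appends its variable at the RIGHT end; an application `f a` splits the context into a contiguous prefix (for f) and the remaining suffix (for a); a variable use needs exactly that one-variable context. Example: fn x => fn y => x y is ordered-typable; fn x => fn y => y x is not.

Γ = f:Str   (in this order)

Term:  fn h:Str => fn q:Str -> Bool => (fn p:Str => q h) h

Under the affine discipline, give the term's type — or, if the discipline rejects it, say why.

not well-typed under affine — uses contraction: h ×2
usage: f: 0; h [bound]: 2; q [bound]: 1; p [bound]: 0
left-to-right use order: q, h, h
typing: the term checks, with type Str -> (Str -> Bool) -> Bool
all disciplines: ordered ✗ · linear ✗ · affine ✗ · relevant ✗ · unrestricted ✓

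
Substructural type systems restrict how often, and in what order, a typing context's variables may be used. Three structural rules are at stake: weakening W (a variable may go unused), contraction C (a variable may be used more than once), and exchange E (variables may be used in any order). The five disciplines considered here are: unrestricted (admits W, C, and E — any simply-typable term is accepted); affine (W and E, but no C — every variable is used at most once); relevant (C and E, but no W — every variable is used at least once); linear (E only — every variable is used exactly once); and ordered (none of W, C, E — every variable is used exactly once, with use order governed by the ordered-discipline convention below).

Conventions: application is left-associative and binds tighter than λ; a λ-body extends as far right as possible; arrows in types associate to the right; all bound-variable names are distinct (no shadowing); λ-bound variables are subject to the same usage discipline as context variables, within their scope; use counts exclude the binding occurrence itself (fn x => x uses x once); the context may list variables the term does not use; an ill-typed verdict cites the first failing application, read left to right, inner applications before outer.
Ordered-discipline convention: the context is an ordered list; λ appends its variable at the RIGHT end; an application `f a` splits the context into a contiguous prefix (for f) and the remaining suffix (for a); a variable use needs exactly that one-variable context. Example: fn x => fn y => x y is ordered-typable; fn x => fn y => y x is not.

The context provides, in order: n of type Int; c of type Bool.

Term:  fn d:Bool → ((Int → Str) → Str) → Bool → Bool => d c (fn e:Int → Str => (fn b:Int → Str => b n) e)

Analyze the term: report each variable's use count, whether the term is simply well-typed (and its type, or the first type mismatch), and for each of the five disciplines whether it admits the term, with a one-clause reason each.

use counts: n ×1; c ×1; d (bound) ×1; e (bound) ×1; b (bound) ×1
left-to-right use order: d, c, b, n, e
typing: the term checks, with type (Bool → ((Int → Str) → Str) → Bool → Bool) → Bool → Bool
ordered: ✗ — needs exchange: uses follow d, c, b, n, e
linear: ✓ — each of n, c, d, e, b used exactly once
affine: ✓ — none of n, c, d, e, b used more than once
relevant: ✓ — none of n, c, d, e, b goes unused
unrestricted: ✓ — typability at (Bool → ((Int → Str) → Str) → Bool → Bool) → Bool → Bool is all that's needed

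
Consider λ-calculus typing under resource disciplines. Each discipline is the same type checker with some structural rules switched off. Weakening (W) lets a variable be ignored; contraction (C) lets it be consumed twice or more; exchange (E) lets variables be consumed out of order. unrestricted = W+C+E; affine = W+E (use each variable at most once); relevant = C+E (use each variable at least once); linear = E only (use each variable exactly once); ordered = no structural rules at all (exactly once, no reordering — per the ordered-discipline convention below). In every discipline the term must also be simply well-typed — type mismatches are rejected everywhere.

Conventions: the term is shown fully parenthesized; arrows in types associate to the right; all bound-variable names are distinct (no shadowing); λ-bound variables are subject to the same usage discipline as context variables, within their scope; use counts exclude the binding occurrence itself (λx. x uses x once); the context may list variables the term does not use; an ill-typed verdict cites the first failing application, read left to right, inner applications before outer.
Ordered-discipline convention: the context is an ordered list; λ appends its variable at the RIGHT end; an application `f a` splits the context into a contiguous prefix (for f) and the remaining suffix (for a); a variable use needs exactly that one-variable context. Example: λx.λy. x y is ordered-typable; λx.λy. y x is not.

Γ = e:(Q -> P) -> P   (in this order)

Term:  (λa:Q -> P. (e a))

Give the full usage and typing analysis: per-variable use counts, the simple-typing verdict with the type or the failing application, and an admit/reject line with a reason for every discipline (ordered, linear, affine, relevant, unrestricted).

counts: e: 1; a (bound): 1
left-to-right use order: e, a
typing: the term checks, with type (Q -> P) -> P
ordered: ✓ — single-use (e, a), ordered derivation ok
linear: ✓ — e, a: one use apiece
affine: ✓ — none of e, a used more than once
relevant: ✓ — e, a: all used, weakening unneeded
unrestricted: ✓ — simply typable at (Q -> P) -> P; W, C, E all held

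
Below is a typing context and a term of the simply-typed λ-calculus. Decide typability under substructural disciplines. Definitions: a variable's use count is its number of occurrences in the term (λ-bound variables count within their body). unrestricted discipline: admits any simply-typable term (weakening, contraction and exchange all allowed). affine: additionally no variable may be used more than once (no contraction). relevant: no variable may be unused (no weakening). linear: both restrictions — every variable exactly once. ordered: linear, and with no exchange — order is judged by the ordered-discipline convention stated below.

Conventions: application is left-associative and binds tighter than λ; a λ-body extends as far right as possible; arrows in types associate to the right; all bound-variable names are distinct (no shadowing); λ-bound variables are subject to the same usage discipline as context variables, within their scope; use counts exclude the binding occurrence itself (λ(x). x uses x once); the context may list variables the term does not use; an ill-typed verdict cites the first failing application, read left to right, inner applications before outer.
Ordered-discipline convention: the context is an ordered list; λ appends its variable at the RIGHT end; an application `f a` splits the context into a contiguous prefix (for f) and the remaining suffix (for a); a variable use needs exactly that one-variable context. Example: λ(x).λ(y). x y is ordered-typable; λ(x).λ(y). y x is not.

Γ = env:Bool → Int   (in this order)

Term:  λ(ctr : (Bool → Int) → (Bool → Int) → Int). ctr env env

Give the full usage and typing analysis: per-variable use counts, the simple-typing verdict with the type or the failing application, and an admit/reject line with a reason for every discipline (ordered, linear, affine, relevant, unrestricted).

variable uses: env: 2, ctr [bound]: 1
order of uses: ctr, env, env
typing: well-typed — term : ((Bool → Int) → (Bool → Int) → Int) → Int
ordered: ✗, uses contraction: env ×2
linear: ✗, uses contraction: env ×2
affine: ✗, uses contraction: env ×2
relevant: ✓, env, ctr: all used, weakening unneeded
unrestricted: ✓, simply typable at ((Bool → Int) → (Bool → Int) → Int) → Int; W, C, E all held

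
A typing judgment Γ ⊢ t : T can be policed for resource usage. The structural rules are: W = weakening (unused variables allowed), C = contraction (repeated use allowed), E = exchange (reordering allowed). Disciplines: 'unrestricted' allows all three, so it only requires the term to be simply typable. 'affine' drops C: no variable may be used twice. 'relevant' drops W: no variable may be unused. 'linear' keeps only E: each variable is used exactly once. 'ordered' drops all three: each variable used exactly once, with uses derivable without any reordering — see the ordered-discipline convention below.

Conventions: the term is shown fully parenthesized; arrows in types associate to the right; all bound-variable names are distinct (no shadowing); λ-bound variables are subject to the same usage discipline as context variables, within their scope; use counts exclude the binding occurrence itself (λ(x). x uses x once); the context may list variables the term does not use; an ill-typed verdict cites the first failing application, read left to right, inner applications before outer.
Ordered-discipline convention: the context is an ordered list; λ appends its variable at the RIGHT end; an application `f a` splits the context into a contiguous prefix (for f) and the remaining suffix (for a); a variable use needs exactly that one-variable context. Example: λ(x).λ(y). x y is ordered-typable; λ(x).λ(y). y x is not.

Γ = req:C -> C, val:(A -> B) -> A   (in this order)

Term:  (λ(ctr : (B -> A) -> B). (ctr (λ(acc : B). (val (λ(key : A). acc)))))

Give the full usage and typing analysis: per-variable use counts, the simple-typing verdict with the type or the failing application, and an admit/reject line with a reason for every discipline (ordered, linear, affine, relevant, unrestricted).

use counts: req: 0×, val: 1×, ctr [bound]: 1×, acc [bound]: 1×, key [bound]: 0×
uses in reading order: ctr, val, acc
typing: ✓ — ((B -> A) -> B) -> B
ordered: ✗ — req, key never used (weakening)
linear: ✗ — req, key never used (weakening)
affine: ✓ — no duplicate uses among req, val, ctr, acc, key
relevant: ✗ — req, key never used (weakening)
unrestricted: ✓ — well-typed at ((B -> A) -> B) -> B; no restrictions here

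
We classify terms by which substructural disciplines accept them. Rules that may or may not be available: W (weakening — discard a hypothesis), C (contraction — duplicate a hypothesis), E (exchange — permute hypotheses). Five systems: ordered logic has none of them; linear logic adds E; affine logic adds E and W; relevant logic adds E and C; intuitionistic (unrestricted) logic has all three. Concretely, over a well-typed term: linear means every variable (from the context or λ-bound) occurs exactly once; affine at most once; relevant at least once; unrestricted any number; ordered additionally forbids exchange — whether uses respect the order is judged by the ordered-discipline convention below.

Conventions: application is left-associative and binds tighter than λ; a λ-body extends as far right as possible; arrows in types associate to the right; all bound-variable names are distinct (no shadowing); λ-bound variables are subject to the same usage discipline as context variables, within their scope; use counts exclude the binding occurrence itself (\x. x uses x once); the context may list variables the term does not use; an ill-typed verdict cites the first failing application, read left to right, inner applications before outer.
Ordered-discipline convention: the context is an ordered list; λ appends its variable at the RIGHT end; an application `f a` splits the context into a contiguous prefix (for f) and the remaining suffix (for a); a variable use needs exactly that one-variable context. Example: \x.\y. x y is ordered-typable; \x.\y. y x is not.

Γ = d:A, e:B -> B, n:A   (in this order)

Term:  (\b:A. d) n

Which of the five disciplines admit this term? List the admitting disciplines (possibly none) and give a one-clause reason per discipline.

admitted in: affine, unrestricted
variable uses: d=1; e=0; n=1; b (bound)=0
order of uses: d, n
typing: well-typed at A
ordered: ✗, e, b left unused
linear: ✗, e, b left unused
affine: ✓, d, e, n, b: no repeats, contraction unneeded
relevant: ✗, e, b left unused
unrestricted: ✓, well-typed at A; no restrictions here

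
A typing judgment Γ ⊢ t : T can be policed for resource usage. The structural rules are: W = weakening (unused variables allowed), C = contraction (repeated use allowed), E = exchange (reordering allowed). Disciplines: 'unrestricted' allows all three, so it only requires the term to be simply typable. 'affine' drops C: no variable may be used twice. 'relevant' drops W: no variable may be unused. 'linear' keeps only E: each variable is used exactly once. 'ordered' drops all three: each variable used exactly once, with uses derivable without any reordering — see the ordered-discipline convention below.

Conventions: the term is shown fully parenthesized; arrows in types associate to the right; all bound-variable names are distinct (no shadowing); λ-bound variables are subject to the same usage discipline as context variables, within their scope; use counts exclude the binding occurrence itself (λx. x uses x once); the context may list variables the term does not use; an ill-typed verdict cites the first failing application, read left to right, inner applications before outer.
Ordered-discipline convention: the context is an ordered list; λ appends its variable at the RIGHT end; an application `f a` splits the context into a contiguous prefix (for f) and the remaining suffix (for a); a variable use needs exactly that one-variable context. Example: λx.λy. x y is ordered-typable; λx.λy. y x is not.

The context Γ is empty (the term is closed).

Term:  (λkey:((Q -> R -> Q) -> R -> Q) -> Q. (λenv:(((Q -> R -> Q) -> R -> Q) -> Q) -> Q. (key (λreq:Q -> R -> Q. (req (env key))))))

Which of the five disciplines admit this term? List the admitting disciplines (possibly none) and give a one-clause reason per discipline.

accepted by: relevant, unrestricted
counts: key [bound]: 2×, env [bound]: 1×, req [bound]: 1×
left-to-right use order: key, req, env, key
typing: ✓ — (((Q -> R -> Q) -> R -> Q) -> Q) -> ((((Q -> R -> Q) -> R -> Q) -> Q) -> Q) -> Q
ordered ✗ (needs contraction — key ×2)
linear ✗ (needs contraction — key ×2)
affine ✗ (needs contraction — key ×2)
relevant ✓ (every one of key, env, req appears)
unrestricted ✓ (type-checks ((((Q -> R -> Q) -> R -> Q) -> Q) -> ((((Q -> R -> Q) -> R -> Q) -> Q) -> Q) -> Q) and nothing is barred)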